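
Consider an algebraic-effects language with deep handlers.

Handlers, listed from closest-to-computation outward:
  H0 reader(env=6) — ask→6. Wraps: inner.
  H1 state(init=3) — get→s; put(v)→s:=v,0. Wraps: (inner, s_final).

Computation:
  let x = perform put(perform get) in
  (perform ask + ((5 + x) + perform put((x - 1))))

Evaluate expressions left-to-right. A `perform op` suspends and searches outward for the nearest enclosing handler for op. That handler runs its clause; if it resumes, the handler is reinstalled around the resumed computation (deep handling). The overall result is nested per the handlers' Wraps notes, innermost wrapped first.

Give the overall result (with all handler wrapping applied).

Answer: (11, -1)

Evaluation trace:
get @ H1 ⇒ 3
put(3) @ H1 ⇒ s:=3
ask @ H0 ⇒ 6
put(-1) @ H1 ⇒ s:=-1
H0 returns 11
H1 returns (11, -1)
= (11, -1)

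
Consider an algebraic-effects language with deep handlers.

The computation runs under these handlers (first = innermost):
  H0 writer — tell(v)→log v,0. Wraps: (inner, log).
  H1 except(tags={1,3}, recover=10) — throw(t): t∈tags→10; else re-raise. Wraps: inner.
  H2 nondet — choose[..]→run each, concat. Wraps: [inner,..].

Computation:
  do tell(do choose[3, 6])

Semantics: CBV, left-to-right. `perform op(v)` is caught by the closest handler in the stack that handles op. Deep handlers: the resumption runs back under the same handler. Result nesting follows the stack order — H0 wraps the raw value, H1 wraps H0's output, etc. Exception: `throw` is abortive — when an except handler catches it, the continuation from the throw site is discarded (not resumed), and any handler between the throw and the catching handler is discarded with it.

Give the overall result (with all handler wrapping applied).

Answer: [(0, (3)), (0, (6))]

Evaluation trace:
choose[3, 6] @ H2
  branch[0] choose=3:
    tell(3) @ H0 ⇒ log+=3
    H0 returns (0, (3))
    H1 returns (0, (3))
    H2 returns [(0, (3))]
  branch[1] choose=6:
    tell(6) @ H0 ⇒ log+=6
    H0 returns (0, (6))
    H1 returns (0, (6))
    H2 returns [(0, (6))]
= [(0, (3)), (0, (6))]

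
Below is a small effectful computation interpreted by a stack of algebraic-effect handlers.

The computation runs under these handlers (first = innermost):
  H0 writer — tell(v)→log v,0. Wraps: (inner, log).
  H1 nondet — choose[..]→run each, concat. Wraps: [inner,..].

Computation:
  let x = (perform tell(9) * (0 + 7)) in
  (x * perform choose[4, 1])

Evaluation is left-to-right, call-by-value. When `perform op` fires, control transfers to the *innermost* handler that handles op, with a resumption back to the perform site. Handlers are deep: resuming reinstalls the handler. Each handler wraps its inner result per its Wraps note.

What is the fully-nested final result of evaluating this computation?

Evaluation trace:
tell(9) @ H0 ⇒ log+=9
choose[4, 1] @ H1
  branch[0] choose=4:
    H0 returns (0, (9))
    H1 returns [(0, (9))]
  branch[1] choose=1:
    H0 returns (0, (9))
    H1 returns [(0, (9))]
= [(0, (9)), (0, (9))]

Answer: [(0, (9)), (0, (9))]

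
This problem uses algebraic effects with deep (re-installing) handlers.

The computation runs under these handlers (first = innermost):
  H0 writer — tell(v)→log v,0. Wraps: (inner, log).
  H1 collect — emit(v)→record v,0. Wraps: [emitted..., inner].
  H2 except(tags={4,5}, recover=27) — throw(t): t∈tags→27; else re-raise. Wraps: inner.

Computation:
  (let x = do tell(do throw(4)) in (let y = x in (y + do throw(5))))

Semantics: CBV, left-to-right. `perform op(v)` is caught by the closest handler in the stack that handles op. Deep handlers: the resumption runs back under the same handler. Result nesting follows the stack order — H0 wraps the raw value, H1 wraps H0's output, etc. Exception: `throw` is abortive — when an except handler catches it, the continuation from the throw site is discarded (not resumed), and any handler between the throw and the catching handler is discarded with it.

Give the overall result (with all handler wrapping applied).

Answer: 27

Working:
throw(4) @ H2 caught ⇒ 27
= 27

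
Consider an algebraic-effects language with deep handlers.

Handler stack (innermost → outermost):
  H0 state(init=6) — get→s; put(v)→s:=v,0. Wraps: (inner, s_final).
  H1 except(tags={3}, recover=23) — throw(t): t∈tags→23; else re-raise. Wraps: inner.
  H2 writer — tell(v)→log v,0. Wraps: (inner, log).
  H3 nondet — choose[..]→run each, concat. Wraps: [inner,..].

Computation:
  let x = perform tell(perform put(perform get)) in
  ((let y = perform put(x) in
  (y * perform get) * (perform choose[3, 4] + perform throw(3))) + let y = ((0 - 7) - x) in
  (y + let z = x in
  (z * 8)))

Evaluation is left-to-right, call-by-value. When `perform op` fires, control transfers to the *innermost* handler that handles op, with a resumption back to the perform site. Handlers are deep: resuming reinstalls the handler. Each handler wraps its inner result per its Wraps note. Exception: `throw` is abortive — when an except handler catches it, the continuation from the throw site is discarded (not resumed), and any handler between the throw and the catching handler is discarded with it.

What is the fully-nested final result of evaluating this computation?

Evaluation trace:
get @ H0 ⇒ 6
put(6) @ H0 ⇒ s:=6
tell(0) @ H2 ⇒ log+=0
put(0) @ H0 ⇒ s:=0
get @ H0 ⇒ 0
choose[3, 4] @ H3
  branch[0] choose=3:
    throw(3) @ H1 caught ⇒ 23
    H2 returns (23, (0))
    H3 returns [(23, (0))]
  branch[1] choose=4:
    throw(3) @ H1 caught ⇒ 23
    H2 returns (23, (0))
    H3 returns [(23, (0))]
= [(23, (0)), (23, (0))]

Answer: [(23, (0)), (23, (0))]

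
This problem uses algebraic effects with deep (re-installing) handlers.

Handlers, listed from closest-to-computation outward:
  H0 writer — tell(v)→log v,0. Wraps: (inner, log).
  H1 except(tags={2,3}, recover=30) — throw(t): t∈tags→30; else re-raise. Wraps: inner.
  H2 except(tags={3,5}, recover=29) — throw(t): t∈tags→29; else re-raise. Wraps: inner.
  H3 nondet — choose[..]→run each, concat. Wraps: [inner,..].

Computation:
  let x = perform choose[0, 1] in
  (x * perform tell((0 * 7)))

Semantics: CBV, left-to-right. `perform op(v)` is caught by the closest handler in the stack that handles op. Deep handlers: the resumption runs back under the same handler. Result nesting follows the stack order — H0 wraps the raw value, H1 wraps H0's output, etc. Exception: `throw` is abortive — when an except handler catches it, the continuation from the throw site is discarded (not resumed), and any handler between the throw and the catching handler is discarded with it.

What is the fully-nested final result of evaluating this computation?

Answer: [(0, (0)), (0, (0))]

Step-by-step:
choose[0, 1] @ H3
  branch[0] choose=0:
    tell(0) @ H0 ⇒ log+=0
    H0 returns (0, (0))
    H1 returns (0, (0))
    H2 returns (0, (0))
    H3 returns [(0, (0))]
  branch[1] choose=1:
    tell(0) @ H0 ⇒ log+=0
    H0 returns (0, (0))
    H1 returns (0, (0))
    H2 returns (0, (0))
    H3 returns [(0, (0))]
= [(0, (0)), (0, (0))]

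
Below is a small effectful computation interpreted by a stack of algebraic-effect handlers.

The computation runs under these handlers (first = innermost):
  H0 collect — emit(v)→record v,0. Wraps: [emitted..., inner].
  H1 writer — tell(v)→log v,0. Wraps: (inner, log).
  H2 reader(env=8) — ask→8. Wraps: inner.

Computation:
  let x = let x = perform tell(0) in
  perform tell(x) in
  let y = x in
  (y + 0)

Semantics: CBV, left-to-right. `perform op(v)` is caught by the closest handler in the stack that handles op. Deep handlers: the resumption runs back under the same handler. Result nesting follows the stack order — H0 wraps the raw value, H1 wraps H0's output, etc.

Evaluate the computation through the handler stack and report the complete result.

Working:
tell(0) @ H1 ⇒ log+=0
tell(0) @ H1 ⇒ log+=0
H0 returns [0]
H1 returns ([0], (0, 0))
H2 returns ([0], (0, 0))
= ([0], (0, 0))

Answer: ([0], (0, 0))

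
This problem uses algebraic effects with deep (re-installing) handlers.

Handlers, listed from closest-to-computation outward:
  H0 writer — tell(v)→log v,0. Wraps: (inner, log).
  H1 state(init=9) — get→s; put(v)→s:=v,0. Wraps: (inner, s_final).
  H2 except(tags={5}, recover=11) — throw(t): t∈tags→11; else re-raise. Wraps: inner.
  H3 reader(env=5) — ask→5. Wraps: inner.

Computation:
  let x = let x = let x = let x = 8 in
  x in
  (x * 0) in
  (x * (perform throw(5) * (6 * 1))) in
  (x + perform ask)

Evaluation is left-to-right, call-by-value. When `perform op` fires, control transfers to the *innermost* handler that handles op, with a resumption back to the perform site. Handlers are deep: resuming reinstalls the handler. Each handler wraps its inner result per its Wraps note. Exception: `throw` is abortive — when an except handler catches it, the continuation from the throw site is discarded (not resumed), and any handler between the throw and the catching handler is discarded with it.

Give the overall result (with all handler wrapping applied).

Working:
throw(5) @ H2 caught ⇒ 11
H3 returns 11
= 11

Answer: 11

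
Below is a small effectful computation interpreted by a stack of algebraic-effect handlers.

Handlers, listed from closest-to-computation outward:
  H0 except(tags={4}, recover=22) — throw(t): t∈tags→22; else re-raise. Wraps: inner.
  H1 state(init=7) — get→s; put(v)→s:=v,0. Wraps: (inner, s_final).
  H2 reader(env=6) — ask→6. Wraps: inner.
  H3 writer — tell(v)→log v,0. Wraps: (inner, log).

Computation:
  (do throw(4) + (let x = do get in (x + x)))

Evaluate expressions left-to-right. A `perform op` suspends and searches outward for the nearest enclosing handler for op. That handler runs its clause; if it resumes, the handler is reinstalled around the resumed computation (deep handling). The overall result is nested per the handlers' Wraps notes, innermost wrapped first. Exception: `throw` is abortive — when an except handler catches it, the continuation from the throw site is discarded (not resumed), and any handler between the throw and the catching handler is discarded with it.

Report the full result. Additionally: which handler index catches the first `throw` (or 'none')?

Working:
throw(4) @ H0 caught ⇒ 22
H1 returns (22, 7)
H2 returns (22, 7)
H3 returns ((22, 7), ())
= ((22, 7), ())

Answer: ((22, 7), ()) ; first throw caught by: H0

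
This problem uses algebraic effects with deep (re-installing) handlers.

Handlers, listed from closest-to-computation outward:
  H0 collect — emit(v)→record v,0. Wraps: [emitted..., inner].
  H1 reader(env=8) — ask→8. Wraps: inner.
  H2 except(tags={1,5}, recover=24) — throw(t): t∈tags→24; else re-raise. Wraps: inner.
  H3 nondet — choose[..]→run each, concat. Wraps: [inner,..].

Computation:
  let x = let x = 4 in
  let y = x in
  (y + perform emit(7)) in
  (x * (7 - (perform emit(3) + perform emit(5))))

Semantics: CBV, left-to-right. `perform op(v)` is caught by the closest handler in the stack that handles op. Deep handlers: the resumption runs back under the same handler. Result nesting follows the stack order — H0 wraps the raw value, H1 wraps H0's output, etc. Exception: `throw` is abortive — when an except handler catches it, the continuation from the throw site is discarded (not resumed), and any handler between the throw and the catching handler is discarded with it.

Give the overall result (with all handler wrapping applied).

Answer: [[7, 3, 5, 28]]

Working:
emit(7) @ H0 ⇒ out+=7
emit(3) @ H0 ⇒ out+=3
emit(5) @ H0 ⇒ out+=5
H0 returns [7, 3, 5, 28]
H1 returns [7, 3, 5, 28]
H2 returns [7, 3, 5, 28]
H3 returns [[7, 3, 5, 28]]
= [[7, 3, 5, 28]]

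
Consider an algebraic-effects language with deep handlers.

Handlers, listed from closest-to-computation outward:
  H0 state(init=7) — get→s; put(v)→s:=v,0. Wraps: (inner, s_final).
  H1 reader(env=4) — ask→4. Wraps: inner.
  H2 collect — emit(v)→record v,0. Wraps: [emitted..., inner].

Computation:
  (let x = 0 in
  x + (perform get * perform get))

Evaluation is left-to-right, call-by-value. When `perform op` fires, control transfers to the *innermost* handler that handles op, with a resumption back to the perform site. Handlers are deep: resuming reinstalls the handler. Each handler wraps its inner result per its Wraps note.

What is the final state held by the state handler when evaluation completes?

Working:
get @ H0 ⇒ 7
get @ H0 ⇒ 7
H0 returns (49, 7)
H1 returns (49, 7)
H2 returns [(49, 7)]
= [(49, 7)]

Answer: 7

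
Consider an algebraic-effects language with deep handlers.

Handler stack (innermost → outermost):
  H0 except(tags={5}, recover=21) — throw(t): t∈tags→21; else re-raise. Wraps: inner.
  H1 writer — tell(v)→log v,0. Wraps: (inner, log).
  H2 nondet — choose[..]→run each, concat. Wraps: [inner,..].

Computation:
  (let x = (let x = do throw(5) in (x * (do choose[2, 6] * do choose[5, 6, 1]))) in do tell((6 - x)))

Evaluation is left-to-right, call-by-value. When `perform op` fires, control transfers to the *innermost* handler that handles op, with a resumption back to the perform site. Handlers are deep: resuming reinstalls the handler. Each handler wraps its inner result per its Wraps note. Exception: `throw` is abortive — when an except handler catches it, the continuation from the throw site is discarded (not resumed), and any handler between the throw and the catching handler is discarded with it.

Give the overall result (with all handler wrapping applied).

Answer: [(21, ())]

Step-by-step:
throw(5) @ H0 caught ⇒ 21
H1 returns (21, ())
H2 returns [(21, ())]
= [(21, ())]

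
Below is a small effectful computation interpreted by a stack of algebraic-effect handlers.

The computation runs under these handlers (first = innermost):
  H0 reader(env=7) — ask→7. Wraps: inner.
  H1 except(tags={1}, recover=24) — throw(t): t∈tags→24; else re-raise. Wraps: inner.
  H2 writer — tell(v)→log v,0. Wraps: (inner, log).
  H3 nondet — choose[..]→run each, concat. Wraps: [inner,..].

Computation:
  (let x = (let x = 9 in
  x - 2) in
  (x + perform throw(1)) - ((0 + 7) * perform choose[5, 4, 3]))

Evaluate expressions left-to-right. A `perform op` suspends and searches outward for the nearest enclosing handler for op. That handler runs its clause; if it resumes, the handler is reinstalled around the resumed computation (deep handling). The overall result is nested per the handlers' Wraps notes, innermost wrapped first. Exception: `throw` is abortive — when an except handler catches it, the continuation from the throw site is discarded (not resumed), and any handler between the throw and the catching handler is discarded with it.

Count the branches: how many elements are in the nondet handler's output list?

Evaluation trace:
throw(1) @ H1 caught ⇒ 24
H2 returns (24, ())
H3 returns [(24, ())]
= [(24, ())]

Answer: 1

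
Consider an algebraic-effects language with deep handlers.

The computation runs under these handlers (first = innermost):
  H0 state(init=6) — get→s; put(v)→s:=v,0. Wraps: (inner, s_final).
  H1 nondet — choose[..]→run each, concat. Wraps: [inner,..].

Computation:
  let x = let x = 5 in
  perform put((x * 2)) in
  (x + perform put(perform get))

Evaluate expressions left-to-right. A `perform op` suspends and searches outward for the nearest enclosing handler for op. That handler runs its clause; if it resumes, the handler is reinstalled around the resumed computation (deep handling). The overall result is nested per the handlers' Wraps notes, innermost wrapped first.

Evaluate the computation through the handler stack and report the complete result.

Working:
put(10) @ H0 ⇒ s:=10
get @ H0 ⇒ 10
put(10) @ H0 ⇒ s:=10
H0 returns (0, 10)
H1 returns [(0, 10)]
= [(0, 10)]

Answer: [(0, 10)]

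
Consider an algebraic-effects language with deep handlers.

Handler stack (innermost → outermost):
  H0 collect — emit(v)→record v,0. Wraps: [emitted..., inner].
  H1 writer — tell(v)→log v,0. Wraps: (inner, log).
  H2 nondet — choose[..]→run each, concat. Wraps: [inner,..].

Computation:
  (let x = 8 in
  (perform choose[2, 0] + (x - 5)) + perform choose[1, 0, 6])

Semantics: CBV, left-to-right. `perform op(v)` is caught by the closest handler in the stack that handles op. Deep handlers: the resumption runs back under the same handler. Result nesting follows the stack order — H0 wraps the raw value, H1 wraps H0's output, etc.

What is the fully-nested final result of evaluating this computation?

Evaluation trace:
choose[2, 0] @ H2
  branch[0] choose=2:
    choose[1, 0, 6] @ H2
      branch[0] choose=1:
        H0 returns [6]
        H1 returns ([6], ())
        H2 returns [([6], ())]
      branch[1] choose=0:
        H0 returns [5]
        H1 returns ([5], ())
        H2 returns [([5], ())]
      branch[2] choose=6:
        H0 returns [11]
        H1 returns ([11], ())
        H2 returns [([11], ())]
  branch[1] choose=0:
    choose[1, 0, 6] @ H2
      branch[0] choose=1:
        H0 returns [4]
        H1 returns ([4], ())
        H2 returns [([4], ())]
      branch[1] choose=0:
        H0 returns [3]
        H1 returns ([3], ())
        H2 returns [([3], ())]
      branch[2] choose=6:
        H0 returns [9]
        H1 returns ([9], ())
        H2 returns [([9], ())]
= [([6], ()), ([5], ()), ([11], ()), ([4], ()), ([3], ()), ([9], ())]

Answer: [([6], ()), ([5], ()), ([11], ()), ([4], ()), ([3], ()), ([9], ())]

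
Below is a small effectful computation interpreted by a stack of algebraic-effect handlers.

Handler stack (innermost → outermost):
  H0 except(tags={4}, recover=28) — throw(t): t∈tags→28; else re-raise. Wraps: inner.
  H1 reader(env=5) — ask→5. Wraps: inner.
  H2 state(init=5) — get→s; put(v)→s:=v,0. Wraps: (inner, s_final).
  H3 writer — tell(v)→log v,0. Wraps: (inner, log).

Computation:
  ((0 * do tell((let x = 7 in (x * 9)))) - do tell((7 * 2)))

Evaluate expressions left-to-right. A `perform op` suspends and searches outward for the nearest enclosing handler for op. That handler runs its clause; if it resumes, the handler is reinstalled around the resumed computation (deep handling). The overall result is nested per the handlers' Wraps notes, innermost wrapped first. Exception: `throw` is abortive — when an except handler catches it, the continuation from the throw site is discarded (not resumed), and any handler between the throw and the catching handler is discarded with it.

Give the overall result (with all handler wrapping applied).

Evaluation trace:
tell(63) @ H3 ⇒ log+=63
tell(14) @ H3 ⇒ log+=14
H0 returns 0
H1 returns 0
H2 returns (0, 5)
H3 returns ((0, 5), (63, 14))
= ((0, 5), (63, 14))

Answer: ((0, 5), (63, 14))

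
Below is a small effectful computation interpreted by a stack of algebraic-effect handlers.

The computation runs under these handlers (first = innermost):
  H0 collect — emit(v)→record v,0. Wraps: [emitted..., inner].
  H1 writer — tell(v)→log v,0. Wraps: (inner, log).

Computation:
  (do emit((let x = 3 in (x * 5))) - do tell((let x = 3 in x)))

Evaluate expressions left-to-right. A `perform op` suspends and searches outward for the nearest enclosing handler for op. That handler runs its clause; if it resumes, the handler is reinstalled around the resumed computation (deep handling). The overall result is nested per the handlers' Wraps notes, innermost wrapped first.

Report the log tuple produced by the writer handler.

Working:
emit(15) @ H0 ⇒ out+=15
tell(3) @ H1 ⇒ log+=3
H0 returns [15, 0]
H1 returns ([15, 0], (3))
= ([15, 0], (3))

Answer: (3)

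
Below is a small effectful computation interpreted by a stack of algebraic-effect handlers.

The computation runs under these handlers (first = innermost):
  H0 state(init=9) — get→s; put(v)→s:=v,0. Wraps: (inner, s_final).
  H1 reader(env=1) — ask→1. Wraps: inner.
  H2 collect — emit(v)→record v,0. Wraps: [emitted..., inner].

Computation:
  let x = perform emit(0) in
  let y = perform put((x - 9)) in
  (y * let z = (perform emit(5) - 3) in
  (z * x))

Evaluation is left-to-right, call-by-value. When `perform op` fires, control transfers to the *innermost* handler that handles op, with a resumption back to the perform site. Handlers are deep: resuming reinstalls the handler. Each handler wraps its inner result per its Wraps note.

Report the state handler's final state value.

Working:
emit(0) @ H2 ⇒ out+=0
put(-9) @ H0 ⇒ s:=-9
emit(5) @ H2 ⇒ out+=5
H0 returns (0, -9)
H1 returns (0, -9)
H2 returns [0, 5, (0, -9)]
= [0, 5, (0, -9)]

Answer: -9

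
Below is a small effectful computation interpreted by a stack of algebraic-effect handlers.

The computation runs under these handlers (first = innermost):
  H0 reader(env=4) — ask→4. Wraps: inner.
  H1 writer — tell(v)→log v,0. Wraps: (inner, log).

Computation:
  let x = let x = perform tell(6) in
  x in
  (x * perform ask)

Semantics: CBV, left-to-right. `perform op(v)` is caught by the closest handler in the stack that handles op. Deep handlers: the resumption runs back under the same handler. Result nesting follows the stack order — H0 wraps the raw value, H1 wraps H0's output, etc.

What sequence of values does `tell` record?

Answer: (6)

Working:
tell(6) @ H1 ⇒ log+=6
ask @ H0 ⇒ 4
H0 returns 0
H1 returns (0, (6))
= (0, (6))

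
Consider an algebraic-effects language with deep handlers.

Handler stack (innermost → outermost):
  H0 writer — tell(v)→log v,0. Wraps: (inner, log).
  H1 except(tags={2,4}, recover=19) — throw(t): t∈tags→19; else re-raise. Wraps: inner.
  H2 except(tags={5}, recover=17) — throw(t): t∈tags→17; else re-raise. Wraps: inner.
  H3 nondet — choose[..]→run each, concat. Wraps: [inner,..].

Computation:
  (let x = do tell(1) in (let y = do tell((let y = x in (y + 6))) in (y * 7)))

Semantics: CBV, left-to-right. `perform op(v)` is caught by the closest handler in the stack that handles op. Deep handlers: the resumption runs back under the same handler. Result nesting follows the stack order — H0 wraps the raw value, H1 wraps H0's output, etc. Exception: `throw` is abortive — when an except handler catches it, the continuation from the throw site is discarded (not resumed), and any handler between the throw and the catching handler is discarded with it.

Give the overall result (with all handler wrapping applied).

Working:
tell(1) @ H0 ⇒ log+=1
tell(6) @ H0 ⇒ log+=6
H0 returns (0, (1, 6))
H1 returns (0, (1, 6))
H2 returns (0, (1, 6))
H3 returns [(0, (1, 6))]
= [(0, (1, 6))]

Answer: [(0, (1, 6))]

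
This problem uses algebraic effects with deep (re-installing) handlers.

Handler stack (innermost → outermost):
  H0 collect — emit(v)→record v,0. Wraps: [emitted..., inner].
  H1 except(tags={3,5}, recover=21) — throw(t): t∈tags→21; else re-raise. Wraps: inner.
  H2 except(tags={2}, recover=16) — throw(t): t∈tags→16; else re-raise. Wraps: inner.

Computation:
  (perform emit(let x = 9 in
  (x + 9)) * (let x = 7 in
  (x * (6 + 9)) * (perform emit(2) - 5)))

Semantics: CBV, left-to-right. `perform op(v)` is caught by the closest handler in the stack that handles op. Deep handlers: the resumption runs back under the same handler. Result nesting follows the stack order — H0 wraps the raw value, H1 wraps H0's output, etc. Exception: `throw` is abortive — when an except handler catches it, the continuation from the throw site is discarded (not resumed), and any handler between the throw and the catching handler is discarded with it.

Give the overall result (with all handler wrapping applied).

Working:
emit(18) @ H0 ⇒ out+=18
emit(2) @ H0 ⇒ out+=2
H0 returns [18, 2, 0]
H1 returns [18, 2, 0]
H2 returns [18, 2, 0]
= [18, 2, 0]

Answer: [18, 2, 0]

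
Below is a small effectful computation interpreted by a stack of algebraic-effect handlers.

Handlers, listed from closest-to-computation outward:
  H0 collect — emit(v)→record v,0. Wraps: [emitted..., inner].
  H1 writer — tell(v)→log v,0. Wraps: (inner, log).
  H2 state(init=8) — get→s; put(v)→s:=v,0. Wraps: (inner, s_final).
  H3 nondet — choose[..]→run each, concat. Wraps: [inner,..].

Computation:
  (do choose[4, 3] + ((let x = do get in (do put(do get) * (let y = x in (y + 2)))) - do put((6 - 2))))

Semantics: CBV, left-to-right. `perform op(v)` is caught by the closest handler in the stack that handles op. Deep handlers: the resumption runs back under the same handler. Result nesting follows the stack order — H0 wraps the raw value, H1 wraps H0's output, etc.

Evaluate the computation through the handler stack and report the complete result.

Answer: [(([4], ()), 4), (([3], ()), 4)]

Working:
choose[4, 3] @ H3
  branch[0] choose=4:
    get @ H2 ⇒ 8
    get @ H2 ⇒ 8
    put(8) @ H2 ⇒ s:=8
    put(4) @ H2 ⇒ s:=4
    H0 returns [4]
    H1 returns ([4], ())
    H2 returns (([4], ()), 4)
    H3 returns [(([4], ()), 4)]
  branch[1] choose=3:
    get @ H2 ⇒ 8
    get @ H2 ⇒ 8
    put(8) @ H2 ⇒ s:=8
    put(4) @ H2 ⇒ s:=4
    H0 returns [3]
    H1 returns ([3], ())
    H2 returns (([3], ()), 4)
    H3 returns [(([3], ()), 4)]
= [(([4], ()), 4), (([3], ()), 4)]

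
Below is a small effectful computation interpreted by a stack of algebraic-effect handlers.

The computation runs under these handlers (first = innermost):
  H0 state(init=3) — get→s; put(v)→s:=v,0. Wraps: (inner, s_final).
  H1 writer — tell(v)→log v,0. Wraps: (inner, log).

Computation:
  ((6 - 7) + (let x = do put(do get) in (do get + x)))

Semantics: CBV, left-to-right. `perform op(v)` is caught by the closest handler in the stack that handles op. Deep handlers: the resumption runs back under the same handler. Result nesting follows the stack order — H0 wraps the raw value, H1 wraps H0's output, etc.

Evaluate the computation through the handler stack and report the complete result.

Step-by-step:
get @ H0 ⇒ 3
put(3) @ H0 ⇒ s:=3
get @ H0 ⇒ 3
H0 returns (2, 3)
H1 returns ((2, 3), ())
= ((2, 3), ())

Answer: ((2, 3), ())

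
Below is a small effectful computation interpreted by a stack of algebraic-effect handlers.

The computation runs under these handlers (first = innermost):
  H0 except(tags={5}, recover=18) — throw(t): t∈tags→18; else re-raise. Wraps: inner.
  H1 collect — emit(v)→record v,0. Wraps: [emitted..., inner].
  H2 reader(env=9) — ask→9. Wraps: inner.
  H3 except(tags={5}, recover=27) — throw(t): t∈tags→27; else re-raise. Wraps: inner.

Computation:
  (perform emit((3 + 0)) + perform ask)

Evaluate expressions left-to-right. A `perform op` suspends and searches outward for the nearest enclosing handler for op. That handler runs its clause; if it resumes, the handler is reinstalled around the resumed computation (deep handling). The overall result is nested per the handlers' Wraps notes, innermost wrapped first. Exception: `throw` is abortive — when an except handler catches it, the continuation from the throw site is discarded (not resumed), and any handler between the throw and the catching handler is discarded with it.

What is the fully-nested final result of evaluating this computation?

Working:
emit(3) @ H1 ⇒ out+=3
ask @ H2 ⇒ 9
H0 returns 9
H1 returns [3, 9]
H2 returns [3, 9]
H3 returns [3, 9]
= [3, 9]

Answer: [3, 9]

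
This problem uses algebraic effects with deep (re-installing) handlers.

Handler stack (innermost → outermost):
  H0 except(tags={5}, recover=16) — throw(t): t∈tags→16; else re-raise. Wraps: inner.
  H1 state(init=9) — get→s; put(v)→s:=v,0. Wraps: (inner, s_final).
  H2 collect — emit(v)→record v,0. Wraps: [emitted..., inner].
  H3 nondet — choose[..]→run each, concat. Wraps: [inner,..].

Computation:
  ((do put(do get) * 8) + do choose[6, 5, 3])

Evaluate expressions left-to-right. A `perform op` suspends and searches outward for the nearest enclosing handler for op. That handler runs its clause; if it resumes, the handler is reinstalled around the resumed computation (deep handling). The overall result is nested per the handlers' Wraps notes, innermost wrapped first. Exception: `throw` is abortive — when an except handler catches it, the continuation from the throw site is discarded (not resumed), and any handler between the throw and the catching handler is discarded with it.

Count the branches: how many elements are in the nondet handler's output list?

Answer: 3

Step-by-step:
get @ H1 ⇒ 9
put(9) @ H1 ⇒ s:=9
choose[6, 5, 3] @ H3
  branch[0] choose=6:
    H0 returns 6
    H1 returns (6, 9)
    H2 returns [(6, 9)]
    H3 returns [[(6, 9)]]
  branch[1] choose=5:
    H0 returns 5
    H1 returns (5, 9)
    H2 returns [(5, 9)]
    H3 returns [[(5, 9)]]
  branch[2] choose=3:
    H0 returns 3
    H1 returns (3, 9)
    H2 returns [(3, 9)]
    H3 returns [[(3, 9)]]
= [[(6, 9)], [(5, 9)], [(3, 9)]]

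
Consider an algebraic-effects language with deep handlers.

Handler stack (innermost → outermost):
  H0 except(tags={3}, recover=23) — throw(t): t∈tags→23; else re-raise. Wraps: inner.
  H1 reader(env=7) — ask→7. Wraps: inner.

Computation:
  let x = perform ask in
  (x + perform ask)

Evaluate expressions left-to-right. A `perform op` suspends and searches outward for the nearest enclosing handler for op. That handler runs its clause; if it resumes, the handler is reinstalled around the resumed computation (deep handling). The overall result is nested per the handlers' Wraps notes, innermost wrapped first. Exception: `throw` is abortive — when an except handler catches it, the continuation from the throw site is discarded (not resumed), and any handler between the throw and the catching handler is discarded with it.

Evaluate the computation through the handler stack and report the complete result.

Answer: 14

Working:
ask @ H1 ⇒ 7
ask @ H1 ⇒ 7
H0 returns 14
H1 returns 14
= 14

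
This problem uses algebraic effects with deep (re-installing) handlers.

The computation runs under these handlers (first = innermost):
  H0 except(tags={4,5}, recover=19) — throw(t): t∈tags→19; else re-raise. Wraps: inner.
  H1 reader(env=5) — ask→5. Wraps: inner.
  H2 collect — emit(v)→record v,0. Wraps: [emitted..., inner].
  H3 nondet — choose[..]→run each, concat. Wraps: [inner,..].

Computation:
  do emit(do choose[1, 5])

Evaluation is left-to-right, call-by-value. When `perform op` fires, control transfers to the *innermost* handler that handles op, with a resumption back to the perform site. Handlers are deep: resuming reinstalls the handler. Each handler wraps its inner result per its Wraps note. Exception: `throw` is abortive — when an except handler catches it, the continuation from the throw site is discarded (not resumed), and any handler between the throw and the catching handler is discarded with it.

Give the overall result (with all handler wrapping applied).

Answer: [[1, 0], [5, 0]]

Working:
choose[1, 5] @ H3
  branch[0] choose=1:
    emit(1) @ H2 ⇒ out+=1
    H0 returns 0
    H1 returns 0
    H2 returns [1, 0]
    H3 returns [[1, 0]]
  branch[1] choose=5:
    emit(5) @ H2 ⇒ out+=5
    H0 returns 0
    H1 returns 0
    H2 returns [5, 0]
    H3 returns [[5, 0]]
= [[1, 0], [5, 0]]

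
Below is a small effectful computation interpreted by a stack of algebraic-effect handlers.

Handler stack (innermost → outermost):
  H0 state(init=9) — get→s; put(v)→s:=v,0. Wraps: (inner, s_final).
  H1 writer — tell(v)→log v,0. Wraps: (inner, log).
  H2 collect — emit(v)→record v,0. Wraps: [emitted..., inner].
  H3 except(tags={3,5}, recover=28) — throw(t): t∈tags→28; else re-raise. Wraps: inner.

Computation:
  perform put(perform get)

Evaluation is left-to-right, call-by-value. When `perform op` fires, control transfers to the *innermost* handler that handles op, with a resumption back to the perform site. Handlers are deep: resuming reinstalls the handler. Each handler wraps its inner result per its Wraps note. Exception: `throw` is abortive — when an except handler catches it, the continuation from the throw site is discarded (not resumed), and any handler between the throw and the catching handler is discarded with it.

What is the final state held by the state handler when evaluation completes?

Answer: 9

Working:
get @ H0 ⇒ 9
put(9) @ H0 ⇒ s:=9
H0 returns (0, 9)
H1 returns ((0, 9), ())
H2 returns [((0, 9), ())]
H3 returns [((0, 9), ())]
= [((0, 9), ())]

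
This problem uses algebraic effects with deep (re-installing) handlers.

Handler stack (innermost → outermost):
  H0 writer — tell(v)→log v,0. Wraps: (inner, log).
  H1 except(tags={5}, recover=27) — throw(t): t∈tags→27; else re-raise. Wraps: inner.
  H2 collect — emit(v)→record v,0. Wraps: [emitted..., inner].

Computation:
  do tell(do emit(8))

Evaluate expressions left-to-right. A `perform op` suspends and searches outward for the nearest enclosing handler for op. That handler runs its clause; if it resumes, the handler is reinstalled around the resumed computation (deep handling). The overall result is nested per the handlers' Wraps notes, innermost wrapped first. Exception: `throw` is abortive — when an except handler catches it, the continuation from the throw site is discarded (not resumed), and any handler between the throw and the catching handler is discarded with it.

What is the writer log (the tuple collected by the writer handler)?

Answer: (0)

Step-by-step:
emit(8) @ H2 ⇒ out+=8
tell(0) @ H0 ⇒ log+=0
H0 returns (0, (0))
H1 returns (0, (0))
H2 returns [8, (0, (0))]
= [8, (0, (0))]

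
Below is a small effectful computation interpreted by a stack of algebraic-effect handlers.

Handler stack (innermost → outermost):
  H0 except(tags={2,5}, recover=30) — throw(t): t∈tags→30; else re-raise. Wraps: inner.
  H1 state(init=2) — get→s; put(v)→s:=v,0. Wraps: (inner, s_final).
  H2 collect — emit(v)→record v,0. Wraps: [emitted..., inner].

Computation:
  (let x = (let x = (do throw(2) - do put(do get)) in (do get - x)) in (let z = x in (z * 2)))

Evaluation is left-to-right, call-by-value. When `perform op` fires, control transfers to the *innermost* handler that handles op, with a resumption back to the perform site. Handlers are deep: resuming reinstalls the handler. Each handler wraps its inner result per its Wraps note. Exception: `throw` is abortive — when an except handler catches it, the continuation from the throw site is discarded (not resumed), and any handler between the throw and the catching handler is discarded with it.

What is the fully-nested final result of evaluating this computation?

Step-by-step:
throw(2) @ H0 caught ⇒ 30
H1 returns (30, 2)
H2 returns [(30, 2)]
= [(30, 2)]

Answer: [(30, 2)]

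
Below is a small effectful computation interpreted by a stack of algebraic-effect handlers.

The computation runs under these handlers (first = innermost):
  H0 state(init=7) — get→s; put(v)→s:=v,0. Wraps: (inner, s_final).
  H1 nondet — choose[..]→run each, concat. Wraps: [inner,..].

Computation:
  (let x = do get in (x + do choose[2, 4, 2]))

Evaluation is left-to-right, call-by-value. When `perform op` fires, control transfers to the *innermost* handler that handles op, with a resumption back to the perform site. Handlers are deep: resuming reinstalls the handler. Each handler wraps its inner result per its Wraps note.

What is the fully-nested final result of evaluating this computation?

Answer: [(9, 7), (11, 7), (9, 7)]

Evaluation trace:
get @ H0 ⇒ 7
choose[2, 4, 2] @ H1
  branch[0] choose=2:
    H0 returns (9, 7)
    H1 returns [(9, 7)]
  branch[1] choose=4:
    H0 returns (11, 7)
    H1 returns [(11, 7)]
  branch[2] choose=2:
    H0 returns (9, 7)
    H1 returns [(9, 7)]
= [(9, 7), (11, 7), (9, 7)]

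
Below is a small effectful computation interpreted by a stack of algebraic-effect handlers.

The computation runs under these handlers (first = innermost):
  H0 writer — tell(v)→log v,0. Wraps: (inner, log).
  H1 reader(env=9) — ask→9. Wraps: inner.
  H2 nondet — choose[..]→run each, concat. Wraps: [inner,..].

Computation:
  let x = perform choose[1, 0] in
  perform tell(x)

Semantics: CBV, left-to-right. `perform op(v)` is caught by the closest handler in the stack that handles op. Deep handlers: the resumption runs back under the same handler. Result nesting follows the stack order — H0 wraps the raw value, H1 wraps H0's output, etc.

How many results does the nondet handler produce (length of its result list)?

Answer: 2

Working:
choose[1, 0] @ H2
  branch[0] choose=1:
    tell(1) @ H0 ⇒ log+=1
    H0 returns (0, (1))
    H1 returns (0, (1))
    H2 returns [(0, (1))]
  branch[1] choose=0:
    tell(0) @ H0 ⇒ log+=0
    H0 returns (0, (0))
    H1 returns (0, (0))
    H2 returns [(0, (0))]
= [(0, (1)), (0, (0))]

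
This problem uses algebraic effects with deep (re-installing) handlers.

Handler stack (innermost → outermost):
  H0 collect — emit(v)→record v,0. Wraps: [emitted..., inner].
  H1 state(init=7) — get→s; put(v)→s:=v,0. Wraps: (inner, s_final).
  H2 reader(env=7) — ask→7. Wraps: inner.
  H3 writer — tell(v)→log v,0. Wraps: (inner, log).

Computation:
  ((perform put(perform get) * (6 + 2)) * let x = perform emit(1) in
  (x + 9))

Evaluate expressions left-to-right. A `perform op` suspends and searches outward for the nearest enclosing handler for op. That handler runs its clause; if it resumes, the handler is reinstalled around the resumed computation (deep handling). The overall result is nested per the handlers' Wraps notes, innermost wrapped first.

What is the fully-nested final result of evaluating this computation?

Step-by-step:
get @ H1 ⇒ 7
put(7) @ H1 ⇒ s:=7
emit(1) @ H0 ⇒ out+=1
H0 returns [1, 0]
H1 returns ([1, 0], 7)
H2 returns ([1, 0], 7)
H3 returns (([1, 0], 7), ())
= (([1, 0], 7), ())

Answer: (([1, 0], 7), ())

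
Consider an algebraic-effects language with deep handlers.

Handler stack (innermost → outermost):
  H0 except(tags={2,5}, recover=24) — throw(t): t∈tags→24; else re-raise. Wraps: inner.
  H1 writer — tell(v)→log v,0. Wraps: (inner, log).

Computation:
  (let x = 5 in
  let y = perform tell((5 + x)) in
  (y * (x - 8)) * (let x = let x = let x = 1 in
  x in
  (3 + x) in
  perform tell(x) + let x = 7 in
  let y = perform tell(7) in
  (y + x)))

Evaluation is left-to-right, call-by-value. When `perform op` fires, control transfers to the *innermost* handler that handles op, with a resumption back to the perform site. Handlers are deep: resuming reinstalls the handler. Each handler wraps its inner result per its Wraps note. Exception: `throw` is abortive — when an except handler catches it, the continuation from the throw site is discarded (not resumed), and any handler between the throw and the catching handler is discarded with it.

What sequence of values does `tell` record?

Step-by-step:
tell(10) @ H1 ⇒ log+=10
tell(4) @ H1 ⇒ log+=4
tell(7) @ H1 ⇒ log+=7
H0 returns 0
H1 returns (0, (10, 4, 7))
= (0, (10, 4, 7))

Answer: (10, 4, 7)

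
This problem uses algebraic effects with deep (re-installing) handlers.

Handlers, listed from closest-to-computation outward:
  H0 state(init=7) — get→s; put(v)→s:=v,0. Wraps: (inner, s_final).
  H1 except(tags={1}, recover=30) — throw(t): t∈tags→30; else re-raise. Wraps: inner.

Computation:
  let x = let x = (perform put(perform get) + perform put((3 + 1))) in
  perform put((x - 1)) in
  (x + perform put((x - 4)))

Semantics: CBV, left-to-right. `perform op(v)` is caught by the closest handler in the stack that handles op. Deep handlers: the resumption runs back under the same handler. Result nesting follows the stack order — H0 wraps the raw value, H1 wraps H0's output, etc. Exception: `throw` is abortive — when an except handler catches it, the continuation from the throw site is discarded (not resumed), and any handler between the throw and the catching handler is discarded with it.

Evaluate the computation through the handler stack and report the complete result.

Answer: (0, -4)

Step-by-step:
get @ H0 ⇒ 7
put(7) @ H0 ⇒ s:=7
put(4) @ H0 ⇒ s:=4
put(-1) @ H0 ⇒ s:=-1
put(-4) @ H0 ⇒ s:=-4
H0 returns (0, -4)
H1 returns (0, -4)
= (0, -4)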